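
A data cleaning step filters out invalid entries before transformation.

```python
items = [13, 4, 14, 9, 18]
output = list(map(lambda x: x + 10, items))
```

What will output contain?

Step 1: Apply lambda x: x + 10 to each element:
  13 -> 23
  4 -> 14
  14 -> 24
  9 -> 19
  18 -> 28
Therefore output = [23, 14, 24, 19, 28].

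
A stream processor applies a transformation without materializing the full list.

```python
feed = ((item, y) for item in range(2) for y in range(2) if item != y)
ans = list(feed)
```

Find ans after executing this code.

Step 1: Nested generator over range(2) x range(2) where item != y:
  (0, 0): excluded (item == y)
  (0, 1): included
  (1, 0): included
  (1, 1): excluded (item == y)
Therefore ans = [(0, 1), (1, 0)].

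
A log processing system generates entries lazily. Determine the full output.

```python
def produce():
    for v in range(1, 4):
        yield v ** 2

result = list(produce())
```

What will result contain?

Step 1: For each v in range(1, 4), yield v**2:
  v=1: yield 1**2 = 1
  v=2: yield 2**2 = 4
  v=3: yield 3**2 = 9
Therefore result = [1, 4, 9].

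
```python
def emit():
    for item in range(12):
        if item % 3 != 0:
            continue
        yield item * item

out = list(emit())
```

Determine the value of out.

Step 1: Only yield item**2 when item is divisible by 3:
  item=0: 0 % 3 == 0, yield 0**2 = 0
  item=3: 3 % 3 == 0, yield 3**2 = 9
  item=6: 6 % 3 == 0, yield 6**2 = 36
  item=9: 9 % 3 == 0, yield 9**2 = 81
Therefore out = [0, 9, 36, 81].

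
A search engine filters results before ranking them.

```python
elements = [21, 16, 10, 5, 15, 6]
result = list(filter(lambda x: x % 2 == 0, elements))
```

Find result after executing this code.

Step 1: Filter elements divisible by 2:
  21 % 2 = 1: removed
  16 % 2 = 0: kept
  10 % 2 = 0: kept
  5 % 2 = 1: removed
  15 % 2 = 1: removed
  6 % 2 = 0: kept
Therefore result = [16, 10, 6].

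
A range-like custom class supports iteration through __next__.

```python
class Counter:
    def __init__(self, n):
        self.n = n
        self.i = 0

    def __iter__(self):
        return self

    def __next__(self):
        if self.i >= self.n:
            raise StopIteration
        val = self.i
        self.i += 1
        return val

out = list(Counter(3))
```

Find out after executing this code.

Step 1: Counter(3) creates an iterator counting 0 to 2.
Step 2: list() consumes all values: [0, 1, 2].
Therefore out = [0, 1, 2].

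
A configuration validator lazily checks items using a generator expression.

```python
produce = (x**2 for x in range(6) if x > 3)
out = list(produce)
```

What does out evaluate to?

Step 1: For range(6), keep x > 3, then square:
  x=0: 0 <= 3, excluded
  x=1: 1 <= 3, excluded
  x=2: 2 <= 3, excluded
  x=3: 3 <= 3, excluded
  x=4: 4 > 3, yield 4**2 = 16
  x=5: 5 > 3, yield 5**2 = 25
Therefore out = [16, 25].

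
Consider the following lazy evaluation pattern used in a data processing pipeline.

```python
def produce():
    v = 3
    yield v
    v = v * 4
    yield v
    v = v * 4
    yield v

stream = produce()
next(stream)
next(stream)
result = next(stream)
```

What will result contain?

Step 1: Trace through generator execution:
  Yield 1: v starts at 3, yield 3
  Yield 2: v = 3 * 4 = 12, yield 12
  Yield 3: v = 12 * 4 = 48, yield 48
Step 2: First next() gets 3, second next() gets the second value, third next() yields 48.
Therefore result = 48.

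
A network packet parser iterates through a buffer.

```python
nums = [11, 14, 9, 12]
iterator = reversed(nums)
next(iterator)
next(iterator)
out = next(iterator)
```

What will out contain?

Step 1: reversed([11, 14, 9, 12]) gives iterator: [12, 9, 14, 11].
Step 2: First next() = 12, second next() = 9.
Step 3: Third next() = 14.
Therefore out = 14.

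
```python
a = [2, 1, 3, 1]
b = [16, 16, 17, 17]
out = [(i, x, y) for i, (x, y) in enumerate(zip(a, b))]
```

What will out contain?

Step 1: enumerate(zip(a, b)) gives index with paired elements:
  i=0: (2, 16)
  i=1: (1, 16)
  i=2: (3, 17)
  i=3: (1, 17)
Therefore out = [(0, 2, 16), (1, 1, 16), (2, 3, 17), (3, 1, 17)].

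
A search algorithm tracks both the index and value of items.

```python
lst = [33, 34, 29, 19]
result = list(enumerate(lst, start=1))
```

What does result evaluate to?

Step 1: enumerate with start=1:
  (1, 33)
  (2, 34)
  (3, 29)
  (4, 19)
Therefore result = [(1, 33), (2, 34), (3, 29), (4, 19)].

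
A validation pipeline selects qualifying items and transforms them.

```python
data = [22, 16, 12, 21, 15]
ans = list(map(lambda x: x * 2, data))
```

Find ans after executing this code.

Step 1: Apply lambda x: x * 2 to each element:
  22 -> 44
  16 -> 32
  12 -> 24
  21 -> 42
  15 -> 30
Therefore ans = [44, 32, 24, 42, 30].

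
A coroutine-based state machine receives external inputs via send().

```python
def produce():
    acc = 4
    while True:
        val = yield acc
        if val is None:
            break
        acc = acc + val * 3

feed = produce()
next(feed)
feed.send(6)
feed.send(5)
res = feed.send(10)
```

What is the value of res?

Step 1: next() -> yield acc=4.
Step 2: send(6) -> val=6, acc = 4 + 6*3 = 22, yield 22.
Step 3: send(5) -> val=5, acc = 22 + 5*3 = 37, yield 37.
Step 4: send(10) -> val=10, acc = 37 + 10*3 = 67, yield 67.
Therefore res = 67.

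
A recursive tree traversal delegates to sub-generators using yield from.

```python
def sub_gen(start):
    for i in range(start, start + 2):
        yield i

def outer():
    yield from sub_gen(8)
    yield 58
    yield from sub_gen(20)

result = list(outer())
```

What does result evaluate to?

Step 1: outer() delegates to sub_gen(8):
  yield 8
  yield 9
Step 2: yield 58
Step 3: Delegates to sub_gen(20):
  yield 20
  yield 21
Therefore result = [8, 9, 58, 20, 21].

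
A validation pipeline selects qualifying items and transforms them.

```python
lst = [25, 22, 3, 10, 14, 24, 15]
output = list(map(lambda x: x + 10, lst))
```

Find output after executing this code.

Step 1: Apply lambda x: x + 10 to each element:
  25 -> 35
  22 -> 32
  3 -> 13
  10 -> 20
  14 -> 24
  24 -> 34
  15 -> 25
Therefore output = [35, 32, 13, 20, 24, 34, 25].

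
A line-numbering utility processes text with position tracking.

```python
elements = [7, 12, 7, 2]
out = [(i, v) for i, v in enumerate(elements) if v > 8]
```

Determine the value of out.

Step 1: Filter enumerate([7, 12, 7, 2]) keeping v > 8:
  (0, 7): 7 <= 8, excluded
  (1, 12): 12 > 8, included
  (2, 7): 7 <= 8, excluded
  (3, 2): 2 <= 8, excluded
Therefore out = [(1, 12)].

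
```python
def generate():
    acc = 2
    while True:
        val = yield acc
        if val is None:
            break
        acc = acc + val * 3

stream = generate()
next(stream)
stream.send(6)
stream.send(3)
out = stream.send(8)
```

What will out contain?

Step 1: next() -> yield acc=2.
Step 2: send(6) -> val=6, acc = 2 + 6*3 = 20, yield 20.
Step 3: send(3) -> val=3, acc = 20 + 3*3 = 29, yield 29.
Step 4: send(8) -> val=8, acc = 29 + 8*3 = 53, yield 53.
Therefore out = 53.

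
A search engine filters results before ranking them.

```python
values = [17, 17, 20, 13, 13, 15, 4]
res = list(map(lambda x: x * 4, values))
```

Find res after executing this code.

Step 1: Apply lambda x: x * 4 to each element:
  17 -> 68
  17 -> 68
  20 -> 80
  13 -> 52
  13 -> 52
  15 -> 60
  4 -> 16
Therefore res = [68, 68, 80, 52, 52, 60, 16].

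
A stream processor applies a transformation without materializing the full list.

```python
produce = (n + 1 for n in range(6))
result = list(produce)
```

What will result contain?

Step 1: For each n in range(6), compute n+1:
  n=0: 0+1 = 1
  n=1: 1+1 = 2
  n=2: 2+1 = 3
  n=3: 3+1 = 4
  n=4: 4+1 = 5
  n=5: 5+1 = 6
Therefore result = [1, 2, 3, 4, 5, 6].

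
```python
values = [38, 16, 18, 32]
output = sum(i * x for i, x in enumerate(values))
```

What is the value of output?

Step 1: Compute i * x for each (i, x) in enumerate([38, 16, 18, 32]):
  i=0, x=38: 0*38 = 0
  i=1, x=16: 1*16 = 16
  i=2, x=18: 2*18 = 36
  i=3, x=32: 3*32 = 96
Step 2: sum = 0 + 16 + 36 + 96 = 148.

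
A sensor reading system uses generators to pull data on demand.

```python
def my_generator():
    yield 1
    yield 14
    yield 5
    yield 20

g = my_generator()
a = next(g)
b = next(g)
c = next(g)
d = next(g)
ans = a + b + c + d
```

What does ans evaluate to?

Step 1: Create generator and consume all values:
  a = next(g) = 1
  b = next(g) = 14
  c = next(g) = 5
  d = next(g) = 20
Step 2: ans = 1 + 14 + 5 + 20 = 40.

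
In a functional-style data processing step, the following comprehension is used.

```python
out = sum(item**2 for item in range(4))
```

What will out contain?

Step 1: Compute item**2 for each item in range(4):
  item=0: 0**2 = 0
  item=1: 1**2 = 1
  item=2: 2**2 = 4
  item=3: 3**2 = 9
Step 2: sum = 0 + 1 + 4 + 9 = 14.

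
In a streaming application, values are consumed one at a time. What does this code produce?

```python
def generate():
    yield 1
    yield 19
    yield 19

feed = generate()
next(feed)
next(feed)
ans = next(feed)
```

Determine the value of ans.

Step 1: generate() creates a generator.
Step 2: next(feed) yields 1 (consumed and discarded).
Step 3: next(feed) yields 19 (consumed and discarded).
Step 4: next(feed) yields 19, assigned to ans.
Therefore ans = 19.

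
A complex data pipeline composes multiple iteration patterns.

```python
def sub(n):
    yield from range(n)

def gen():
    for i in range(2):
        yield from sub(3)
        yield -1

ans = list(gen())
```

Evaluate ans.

Step 1: For each i in range(2):
  i=0: yield from sub(3) -> [0, 1, 2], then yield -1
  i=1: yield from sub(3) -> [0, 1, 2], then yield -1
Therefore ans = [0, 1, 2, -1, 0, 1, 2, -1].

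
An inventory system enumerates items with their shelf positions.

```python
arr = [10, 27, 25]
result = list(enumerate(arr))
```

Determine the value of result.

Step 1: enumerate pairs each element with its index:
  (0, 10)
  (1, 27)
  (2, 25)
Therefore result = [(0, 10), (1, 27), (2, 25)].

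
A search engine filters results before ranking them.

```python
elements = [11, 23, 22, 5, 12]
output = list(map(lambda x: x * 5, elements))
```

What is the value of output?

Step 1: Apply lambda x: x * 5 to each element:
  11 -> 55
  23 -> 115
  22 -> 110
  5 -> 25
  12 -> 60
Therefore output = [55, 115, 110, 25, 60].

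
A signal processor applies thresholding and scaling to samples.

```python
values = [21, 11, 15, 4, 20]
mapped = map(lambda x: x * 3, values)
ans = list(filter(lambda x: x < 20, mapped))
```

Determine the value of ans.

Step 1: Map x * 3:
  21 -> 63
  11 -> 33
  15 -> 45
  4 -> 12
  20 -> 60
Step 2: Filter for < 20:
  63: removed
  33: removed
  45: removed
  12: kept
  60: removed
Therefore ans = [12].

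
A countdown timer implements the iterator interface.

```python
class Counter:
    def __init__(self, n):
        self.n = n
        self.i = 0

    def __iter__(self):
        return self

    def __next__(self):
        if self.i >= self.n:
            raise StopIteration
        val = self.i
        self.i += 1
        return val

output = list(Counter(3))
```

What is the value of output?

Step 1: Counter(3) creates an iterator counting 0 to 2.
Step 2: list() consumes all values: [0, 1, 2].
Therefore output = [0, 1, 2].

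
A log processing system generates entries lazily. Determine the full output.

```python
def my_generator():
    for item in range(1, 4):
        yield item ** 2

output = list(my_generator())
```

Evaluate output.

Step 1: For each item in range(1, 4), yield item**2:
  item=1: yield 1**2 = 1
  item=2: yield 2**2 = 4
  item=3: yield 3**2 = 9
Therefore output = [1, 4, 9].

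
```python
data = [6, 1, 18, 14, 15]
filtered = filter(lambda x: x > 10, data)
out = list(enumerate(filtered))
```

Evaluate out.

Step 1: Filter [6, 1, 18, 14, 15] for > 10: [18, 14, 15].
Step 2: enumerate re-indexes from 0: [(0, 18), (1, 14), (2, 15)].
Therefore out = [(0, 18), (1, 14), (2, 15)].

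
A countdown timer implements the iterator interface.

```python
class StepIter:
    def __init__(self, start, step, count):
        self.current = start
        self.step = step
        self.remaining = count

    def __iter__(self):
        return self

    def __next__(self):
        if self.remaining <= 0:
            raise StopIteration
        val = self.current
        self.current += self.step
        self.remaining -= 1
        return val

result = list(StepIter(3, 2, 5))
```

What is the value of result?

Step 1: StepIter starts at 3, increments by 2, for 5 steps:
  Yield 3, then current += 2
  Yield 5, then current += 2
  Yield 7, then current += 2
  Yield 9, then current += 2
  Yield 11, then current += 2
Therefore result = [3, 5, 7, 9, 11].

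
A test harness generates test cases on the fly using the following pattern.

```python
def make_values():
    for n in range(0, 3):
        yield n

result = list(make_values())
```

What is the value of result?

Step 1: The generator yields each value from range(0, 3).
Step 2: list() consumes all yields: [0, 1, 2].
Therefore result = [0, 1, 2].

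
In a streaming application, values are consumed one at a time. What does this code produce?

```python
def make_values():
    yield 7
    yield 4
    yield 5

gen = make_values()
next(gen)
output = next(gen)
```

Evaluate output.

Step 1: make_values() creates a generator.
Step 2: next(gen) yields 7 (consumed and discarded).
Step 3: next(gen) yields 4, assigned to output.
Therefore output = 4.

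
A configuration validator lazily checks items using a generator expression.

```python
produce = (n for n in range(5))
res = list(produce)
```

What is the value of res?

Step 1: Generator expression iterates range(5): [0, 1, 2, 3, 4].
Step 2: list() collects all values.
Therefore res = [0, 1, 2, 3, 4].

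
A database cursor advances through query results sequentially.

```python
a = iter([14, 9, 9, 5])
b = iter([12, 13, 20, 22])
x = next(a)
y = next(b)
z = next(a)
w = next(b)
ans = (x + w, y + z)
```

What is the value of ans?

Step 1: a iterates [14, 9, 9, 5], b iterates [12, 13, 20, 22].
Step 2: x = next(a) = 14, y = next(b) = 12.
Step 3: z = next(a) = 9, w = next(b) = 13.
Step 4: ans = (14 + 13, 12 + 9) = (27, 21).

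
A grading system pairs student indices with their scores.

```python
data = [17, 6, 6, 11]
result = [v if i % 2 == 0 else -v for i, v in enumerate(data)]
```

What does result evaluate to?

Step 1: For each (i, v), keep v if i is even, negate if odd:
  i=0 (even): keep 17
  i=1 (odd): negate to -6
  i=2 (even): keep 6
  i=3 (odd): negate to -11
Therefore result = [17, -6, 6, -11].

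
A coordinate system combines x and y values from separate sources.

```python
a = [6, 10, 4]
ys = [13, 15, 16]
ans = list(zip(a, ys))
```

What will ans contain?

Step 1: zip pairs elements at same index:
  Index 0: (6, 13)
  Index 1: (10, 15)
  Index 2: (4, 16)
Therefore ans = [(6, 13), (10, 15), (4, 16)].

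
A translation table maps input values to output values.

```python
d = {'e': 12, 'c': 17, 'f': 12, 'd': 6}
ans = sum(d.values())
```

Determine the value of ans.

Step 1: d.values() = [12, 17, 12, 6].
Step 2: sum = 47.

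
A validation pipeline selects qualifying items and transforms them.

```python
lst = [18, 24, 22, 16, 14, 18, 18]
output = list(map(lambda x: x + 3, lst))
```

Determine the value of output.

Step 1: Apply lambda x: x + 3 to each element:
  18 -> 21
  24 -> 27
  22 -> 25
  16 -> 19
  14 -> 17
  18 -> 21
  18 -> 21
Therefore output = [21, 27, 25, 19, 17, 21, 21].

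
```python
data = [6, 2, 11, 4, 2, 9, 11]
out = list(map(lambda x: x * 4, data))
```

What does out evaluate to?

Step 1: Apply lambda x: x * 4 to each element:
  6 -> 24
  2 -> 8
  11 -> 44
  4 -> 16
  2 -> 8
  9 -> 36
  11 -> 44
Therefore out = [24, 8, 44, 16, 8, 36, 44].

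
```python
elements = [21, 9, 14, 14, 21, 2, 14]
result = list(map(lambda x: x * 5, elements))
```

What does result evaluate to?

Step 1: Apply lambda x: x * 5 to each element:
  21 -> 105
  9 -> 45
  14 -> 70
  14 -> 70
  21 -> 105
  2 -> 10
  14 -> 70
Therefore result = [105, 45, 70, 70, 105, 10, 70].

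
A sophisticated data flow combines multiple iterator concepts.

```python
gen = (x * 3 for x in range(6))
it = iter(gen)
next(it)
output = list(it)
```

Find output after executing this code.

Step 1: Generator produces [0, 3, 6, 9, 12, 15].
Step 2: next(it) consumes first element (0).
Step 3: list(it) collects remaining: [3, 6, 9, 12, 15].
Therefore output = [3, 6, 9, 12, 15].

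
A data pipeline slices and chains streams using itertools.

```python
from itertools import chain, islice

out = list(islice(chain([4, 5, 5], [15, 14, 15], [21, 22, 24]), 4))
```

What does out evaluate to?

Step 1: chain([4, 5, 5], [15, 14, 15], [21, 22, 24]) = [4, 5, 5, 15, 14, 15, 21, 22, 24].
Step 2: islice takes first 4 elements: [4, 5, 5, 15].
Therefore out = [4, 5, 5, 15].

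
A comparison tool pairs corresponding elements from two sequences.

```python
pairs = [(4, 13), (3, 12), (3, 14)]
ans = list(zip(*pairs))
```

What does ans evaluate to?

Step 1: zip(*pairs) transposes: unzips [(4, 13), (3, 12), (3, 14)] into separate sequences.
Step 2: First elements: (4, 3, 3), second elements: (13, 12, 14).
Therefore ans = [(4, 3, 3), (13, 12, 14)].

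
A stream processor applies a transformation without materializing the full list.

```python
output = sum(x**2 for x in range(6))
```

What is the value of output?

Step 1: Compute x**2 for each x in range(6):
  x=0: 0**2 = 0
  x=1: 1**2 = 1
  x=2: 2**2 = 4
  x=3: 3**2 = 9
  x=4: 4**2 = 16
  x=5: 5**2 = 25
Step 2: sum = 0 + 1 + 4 + 9 + 16 + 25 = 55.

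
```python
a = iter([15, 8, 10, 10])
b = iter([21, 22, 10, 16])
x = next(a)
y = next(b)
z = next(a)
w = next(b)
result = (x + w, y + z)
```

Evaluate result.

Step 1: a iterates [15, 8, 10, 10], b iterates [21, 22, 10, 16].
Step 2: x = next(a) = 15, y = next(b) = 21.
Step 3: z = next(a) = 8, w = next(b) = 22.
Step 4: result = (15 + 22, 21 + 8) = (37, 29).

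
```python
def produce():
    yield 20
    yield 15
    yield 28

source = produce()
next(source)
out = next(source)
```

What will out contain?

Step 1: produce() creates a generator.
Step 2: next(source) yields 20 (consumed and discarded).
Step 3: next(source) yields 15, assigned to out.
Therefore out = 15.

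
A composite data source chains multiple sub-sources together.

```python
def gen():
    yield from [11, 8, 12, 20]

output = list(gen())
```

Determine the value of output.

Step 1: yield from delegates to the iterable, yielding each element.
Step 2: Collected values: [11, 8, 12, 20].
Therefore output = [11, 8, 12, 20].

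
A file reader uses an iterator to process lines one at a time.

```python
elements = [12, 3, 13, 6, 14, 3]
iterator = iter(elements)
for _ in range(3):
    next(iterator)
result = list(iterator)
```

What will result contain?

Step 1: Create iterator over [12, 3, 13, 6, 14, 3].
Step 2: Advance 3 positions (consuming [12, 3, 13]).
Step 3: list() collects remaining elements: [6, 14, 3].
Therefore result = [6, 14, 3].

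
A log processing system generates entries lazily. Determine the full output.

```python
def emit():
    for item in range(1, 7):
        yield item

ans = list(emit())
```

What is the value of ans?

Step 1: The generator yields each value from range(1, 7).
Step 2: list() consumes all yields: [1, 2, 3, 4, 5, 6].
Therefore ans = [1, 2, 3, 4, 5, 6].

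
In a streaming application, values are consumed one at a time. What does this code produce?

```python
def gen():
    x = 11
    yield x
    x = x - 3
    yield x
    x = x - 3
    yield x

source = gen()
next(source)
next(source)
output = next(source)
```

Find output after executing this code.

Step 1: Trace through generator execution:
  Yield 1: x starts at 11, yield 11
  Yield 2: x = 11 - 3 = 8, yield 8
  Yield 3: x = 8 - 3 = 5, yield 5
Step 2: First next() gets 11, second next() gets the second value, third next() yields 5.
Therefore output = 5.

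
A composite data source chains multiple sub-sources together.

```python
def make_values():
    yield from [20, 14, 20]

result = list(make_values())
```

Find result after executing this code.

Step 1: yield from delegates to the iterable, yielding each element.
Step 2: Collected values: [20, 14, 20].
Therefore result = [20, 14, 20].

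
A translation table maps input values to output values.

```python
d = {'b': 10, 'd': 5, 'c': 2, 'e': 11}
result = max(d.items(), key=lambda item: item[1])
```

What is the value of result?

Step 1: Find item with maximum value:
  ('b', 10)
  ('d', 5)
  ('c', 2)
  ('e', 11)
Step 2: Maximum value is 11 at key 'e'.
Therefore result = ('e', 11).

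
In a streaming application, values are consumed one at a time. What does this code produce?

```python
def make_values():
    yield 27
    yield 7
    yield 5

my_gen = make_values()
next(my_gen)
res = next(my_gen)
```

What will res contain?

Step 1: make_values() creates a generator.
Step 2: next(my_gen) yields 27 (consumed and discarded).
Step 3: next(my_gen) yields 7, assigned to res.
Therefore res = 7.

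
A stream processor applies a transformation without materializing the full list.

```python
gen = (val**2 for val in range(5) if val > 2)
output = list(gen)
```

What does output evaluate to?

Step 1: For range(5), keep val > 2, then square:
  val=0: 0 <= 2, excluded
  val=1: 1 <= 2, excluded
  val=2: 2 <= 2, excluded
  val=3: 3 > 2, yield 3**2 = 9
  val=4: 4 > 2, yield 4**2 = 16
Therefore output = [9, 16].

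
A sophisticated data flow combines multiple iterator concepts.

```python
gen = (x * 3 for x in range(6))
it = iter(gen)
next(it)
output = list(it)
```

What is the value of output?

Step 1: Generator produces [0, 3, 6, 9, 12, 15].
Step 2: next(it) consumes first element (0).
Step 3: list(it) collects remaining: [3, 6, 9, 12, 15].
Therefore output = [3, 6, 9, 12, 15].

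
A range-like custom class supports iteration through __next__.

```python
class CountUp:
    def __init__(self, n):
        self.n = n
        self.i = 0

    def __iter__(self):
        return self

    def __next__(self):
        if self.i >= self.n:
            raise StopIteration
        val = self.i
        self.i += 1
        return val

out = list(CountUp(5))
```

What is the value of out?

Step 1: CountUp(5) creates an iterator counting 0 to 4.
Step 2: list() consumes all values: [0, 1, 2, 3, 4].
Therefore out = [0, 1, 2, 3, 4].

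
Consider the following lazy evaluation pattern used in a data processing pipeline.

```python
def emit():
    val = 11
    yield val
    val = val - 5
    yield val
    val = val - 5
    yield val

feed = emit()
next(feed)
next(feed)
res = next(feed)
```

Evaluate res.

Step 1: Trace through generator execution:
  Yield 1: val starts at 11, yield 11
  Yield 2: val = 11 - 5 = 6, yield 6
  Yield 3: val = 6 - 5 = 1, yield 1
Step 2: First next() gets 11, second next() gets the second value, third next() yields 1.
Therefore res = 1.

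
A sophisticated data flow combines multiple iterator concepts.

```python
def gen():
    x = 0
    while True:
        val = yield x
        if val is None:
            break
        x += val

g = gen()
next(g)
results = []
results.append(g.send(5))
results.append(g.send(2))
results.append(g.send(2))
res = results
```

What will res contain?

Step 1: next(g) -> yield 0.
Step 2: send(5) -> x = 5, yield 5.
Step 3: send(2) -> x = 7, yield 7.
Step 4: send(2) -> x = 9, yield 9.
Therefore res = [5, 7, 9].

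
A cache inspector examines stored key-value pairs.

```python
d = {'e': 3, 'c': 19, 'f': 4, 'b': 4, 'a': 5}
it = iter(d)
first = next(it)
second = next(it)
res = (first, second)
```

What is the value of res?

Step 1: iter(d) iterates over keys: ['e', 'c', 'f', 'b', 'a'].
Step 2: first = next(it) = 'e', second = next(it) = 'c'.
Therefore res = ('e', 'c').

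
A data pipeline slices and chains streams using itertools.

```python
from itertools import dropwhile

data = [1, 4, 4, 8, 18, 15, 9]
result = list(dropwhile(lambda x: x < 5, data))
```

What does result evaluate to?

Step 1: dropwhile drops elements while < 5:
  1 < 5: dropped
  4 < 5: dropped
  4 < 5: dropped
  8: kept (dropping stopped)
Step 2: Remaining elements kept regardless of condition.
Therefore result = [8, 18, 15, 9].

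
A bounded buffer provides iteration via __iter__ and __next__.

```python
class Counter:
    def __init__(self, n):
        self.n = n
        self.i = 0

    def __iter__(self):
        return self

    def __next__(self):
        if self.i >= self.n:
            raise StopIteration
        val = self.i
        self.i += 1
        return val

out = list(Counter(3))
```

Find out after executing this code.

Step 1: Counter(3) creates an iterator counting 0 to 2.
Step 2: list() consumes all values: [0, 1, 2].
Therefore out = [0, 1, 2].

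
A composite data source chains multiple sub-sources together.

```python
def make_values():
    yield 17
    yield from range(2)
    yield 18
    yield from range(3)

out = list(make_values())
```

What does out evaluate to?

Step 1: Trace yields in order:
  yield 17
  yield 0
  yield 1
  yield 18
  yield 0
  yield 1
  yield 2
Therefore out = [17, 0, 1, 18, 0, 1, 2].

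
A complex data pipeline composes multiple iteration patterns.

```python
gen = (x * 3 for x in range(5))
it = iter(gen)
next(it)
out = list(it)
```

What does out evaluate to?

Step 1: Generator produces [0, 3, 6, 9, 12].
Step 2: next(it) consumes first element (0).
Step 3: list(it) collects remaining: [3, 6, 9, 12].
Therefore out = [3, 6, 9, 12].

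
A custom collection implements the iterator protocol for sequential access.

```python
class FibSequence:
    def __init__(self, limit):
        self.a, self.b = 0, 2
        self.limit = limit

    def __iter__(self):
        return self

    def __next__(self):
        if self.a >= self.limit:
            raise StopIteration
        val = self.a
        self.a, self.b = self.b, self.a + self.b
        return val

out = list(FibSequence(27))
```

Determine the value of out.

Step 1: Fibonacci-like sequence (a=0, b=2) until >= 27:
  Yield 0, then a,b = 2,2
  Yield 2, then a,b = 2,4
  Yield 2, then a,b = 4,6
  Yield 4, then a,b = 6,10
  Yield 6, then a,b = 10,16
  Yield 10, then a,b = 16,26
  Yield 16, then a,b = 26,42
  Yield 26, then a,b = 42,68
Step 2: 42 >= 27, stop.
Therefore out = [0, 2, 2, 4, 6, 10, 16, 26].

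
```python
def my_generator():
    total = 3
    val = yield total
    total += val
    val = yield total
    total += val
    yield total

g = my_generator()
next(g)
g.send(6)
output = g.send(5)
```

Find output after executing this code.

Step 1: next() -> yield total=3.
Step 2: send(6) -> val=6, total = 3+6 = 9, yield 9.
Step 3: send(5) -> val=5, total = 9+5 = 14, yield 14.
Therefore output = 14.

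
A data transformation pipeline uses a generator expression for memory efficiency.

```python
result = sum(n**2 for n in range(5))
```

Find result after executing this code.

Step 1: Compute n**2 for each n in range(5):
  n=0: 0**2 = 0
  n=1: 1**2 = 1
  n=2: 2**2 = 4
  n=3: 3**2 = 9
  n=4: 4**2 = 16
Step 2: sum = 0 + 1 + 4 + 9 + 16 = 30.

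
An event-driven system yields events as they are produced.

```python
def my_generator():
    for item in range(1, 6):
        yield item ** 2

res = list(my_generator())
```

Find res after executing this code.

Step 1: For each item in range(1, 6), yield item**2:
  item=1: yield 1**2 = 1
  item=2: yield 2**2 = 4
  item=3: yield 3**2 = 9
  item=4: yield 4**2 = 16
  item=5: yield 5**2 = 25
Therefore res = [1, 4, 9, 16, 25].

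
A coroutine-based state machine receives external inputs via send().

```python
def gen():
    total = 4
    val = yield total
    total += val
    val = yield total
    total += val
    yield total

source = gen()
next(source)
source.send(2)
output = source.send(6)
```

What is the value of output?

Step 1: next() -> yield total=4.
Step 2: send(2) -> val=2, total = 4+2 = 6, yield 6.
Step 3: send(6) -> val=6, total = 6+6 = 12, yield 12.
Therefore output = 12.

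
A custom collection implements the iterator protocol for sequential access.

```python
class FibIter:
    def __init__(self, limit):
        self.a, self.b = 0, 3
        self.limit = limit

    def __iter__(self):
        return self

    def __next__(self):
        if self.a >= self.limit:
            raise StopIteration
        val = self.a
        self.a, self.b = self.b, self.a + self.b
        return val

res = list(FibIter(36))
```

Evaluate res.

Step 1: Fibonacci-like sequence (a=0, b=3) until >= 36:
  Yield 0, then a,b = 3,3
  Yield 3, then a,b = 3,6
  Yield 3, then a,b = 6,9
  Yield 6, then a,b = 9,15
  Yield 9, then a,b = 15,24
  Yield 15, then a,b = 24,39
  Yield 24, then a,b = 39,63
Step 2: 39 >= 36, stop.
Therefore res = [0, 3, 3, 6, 9, 15, 24].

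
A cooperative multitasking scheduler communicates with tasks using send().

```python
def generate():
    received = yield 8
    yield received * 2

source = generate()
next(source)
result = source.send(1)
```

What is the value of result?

Step 1: next(source) advances to first yield, producing 8.
Step 2: send(1) resumes, received = 1.
Step 3: yield received * 2 = 1 * 2 = 2.
Therefore result = 2.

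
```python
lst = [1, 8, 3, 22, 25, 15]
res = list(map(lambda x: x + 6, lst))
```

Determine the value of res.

Step 1: Apply lambda x: x + 6 to each element:
  1 -> 7
  8 -> 14
  3 -> 9
  22 -> 28
  25 -> 31
  15 -> 21
Therefore res = [7, 14, 9, 28, 31, 21].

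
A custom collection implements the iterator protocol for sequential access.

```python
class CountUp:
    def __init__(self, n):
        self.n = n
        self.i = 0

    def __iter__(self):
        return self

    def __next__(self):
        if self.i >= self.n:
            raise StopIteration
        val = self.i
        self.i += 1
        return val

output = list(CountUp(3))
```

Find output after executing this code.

Step 1: CountUp(3) creates an iterator counting 0 to 2.
Step 2: list() consumes all values: [0, 1, 2].
Therefore output = [0, 1, 2].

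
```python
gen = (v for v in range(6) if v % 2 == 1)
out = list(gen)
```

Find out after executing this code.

Step 1: Filter range(6) keeping only odd values:
  v=0: even, excluded
  v=1: odd, included
  v=2: even, excluded
  v=3: odd, included
  v=4: even, excluded
  v=5: odd, included
Therefore out = [1, 3, 5].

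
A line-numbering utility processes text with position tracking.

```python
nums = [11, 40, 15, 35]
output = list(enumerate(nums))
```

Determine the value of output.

Step 1: enumerate pairs each element with its index:
  (0, 11)
  (1, 40)
  (2, 15)
  (3, 35)
Therefore output = [(0, 11), (1, 40), (2, 15), (3, 35)].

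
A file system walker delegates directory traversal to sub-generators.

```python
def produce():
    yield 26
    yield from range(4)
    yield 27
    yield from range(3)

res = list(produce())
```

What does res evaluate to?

Step 1: Trace yields in order:
  yield 26
  yield 0
  yield 1
  yield 2
  yield 3
  yield 27
  yield 0
  yield 1
  yield 2
Therefore res = [26, 0, 1, 2, 3, 27, 0, 1, 2].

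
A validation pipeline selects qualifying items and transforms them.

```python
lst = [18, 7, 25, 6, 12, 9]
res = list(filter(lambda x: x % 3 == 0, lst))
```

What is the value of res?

Step 1: Filter elements divisible by 3:
  18 % 3 = 0: kept
  7 % 3 = 1: removed
  25 % 3 = 1: removed
  6 % 3 = 0: kept
  12 % 3 = 0: kept
  9 % 3 = 0: kept
Therefore res = [18, 6, 12, 9].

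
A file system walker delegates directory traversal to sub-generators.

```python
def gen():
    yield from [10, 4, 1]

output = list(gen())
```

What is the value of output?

Step 1: yield from delegates to the iterable, yielding each element.
Step 2: Collected values: [10, 4, 1].
Therefore output = [10, 4, 1].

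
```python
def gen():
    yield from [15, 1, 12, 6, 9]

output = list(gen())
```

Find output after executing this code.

Step 1: yield from delegates to the iterable, yielding each element.
Step 2: Collected values: [15, 1, 12, 6, 9].
Therefore output = [15, 1, 12, 6, 9].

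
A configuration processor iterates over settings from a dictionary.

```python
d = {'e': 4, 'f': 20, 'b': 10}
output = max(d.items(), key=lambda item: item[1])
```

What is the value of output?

Step 1: Find item with maximum value:
  ('e', 4)
  ('f', 20)
  ('b', 10)
Step 2: Maximum value is 20 at key 'f'.
Therefore output = ('f', 20).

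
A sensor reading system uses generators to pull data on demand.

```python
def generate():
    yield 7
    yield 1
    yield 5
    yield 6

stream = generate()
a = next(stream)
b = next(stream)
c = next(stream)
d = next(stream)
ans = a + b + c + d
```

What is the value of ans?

Step 1: Create generator and consume all values:
  a = next(stream) = 7
  b = next(stream) = 1
  c = next(stream) = 5
  d = next(stream) = 6
Step 2: ans = 7 + 1 + 5 + 6 = 19.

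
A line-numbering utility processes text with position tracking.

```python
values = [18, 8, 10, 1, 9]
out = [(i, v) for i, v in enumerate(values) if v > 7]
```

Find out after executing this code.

Step 1: Filter enumerate([18, 8, 10, 1, 9]) keeping v > 7:
  (0, 18): 18 > 7, included
  (1, 8): 8 > 7, included
  (2, 10): 10 > 7, included
  (3, 1): 1 <= 7, excluded
  (4, 9): 9 > 7, included
Therefore out = [(0, 18), (1, 8), (2, 10), (4, 9)].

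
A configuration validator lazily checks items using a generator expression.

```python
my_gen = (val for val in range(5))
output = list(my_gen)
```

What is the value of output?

Step 1: Generator expression iterates range(5): [0, 1, 2, 3, 4].
Step 2: list() collects all values.
Therefore output = [0, 1, 2, 3, 4].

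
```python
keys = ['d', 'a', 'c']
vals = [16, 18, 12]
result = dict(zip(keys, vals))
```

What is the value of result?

Step 1: zip pairs keys with values:
  'd' -> 16
  'a' -> 18
  'c' -> 12
Therefore result = {'d': 16, 'a': 18, 'c': 12}.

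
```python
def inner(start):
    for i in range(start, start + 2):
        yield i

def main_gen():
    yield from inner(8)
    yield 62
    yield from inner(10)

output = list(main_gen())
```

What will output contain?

Step 1: main_gen() delegates to inner(8):
  yield 8
  yield 9
Step 2: yield 62
Step 3: Delegates to inner(10):
  yield 10
  yield 11
Therefore output = [8, 9, 62, 10, 11].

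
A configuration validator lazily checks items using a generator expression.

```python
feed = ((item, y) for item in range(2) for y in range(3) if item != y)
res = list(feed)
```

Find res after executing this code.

Step 1: Nested generator over range(2) x range(3) where item != y:
  (0, 0): excluded (item == y)
  (0, 1): included
  (0, 2): included
  (1, 0): included
  (1, 1): excluded (item == y)
  (1, 2): included
Therefore res = [(0, 1), (0, 2), (1, 0), (1, 2)].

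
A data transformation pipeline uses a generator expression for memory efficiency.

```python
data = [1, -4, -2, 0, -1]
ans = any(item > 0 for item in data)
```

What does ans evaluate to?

Step 1: Check item > 0 for each element in [1, -4, -2, 0, -1]:
  1 > 0: True
  -4 > 0: False
  -2 > 0: False
  0 > 0: False
  -1 > 0: False
Step 2: any() returns True.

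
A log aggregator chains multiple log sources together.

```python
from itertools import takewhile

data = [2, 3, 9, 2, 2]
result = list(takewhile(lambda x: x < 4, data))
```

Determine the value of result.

Step 1: takewhile stops at first element >= 4:
  2 < 4: take
  3 < 4: take
  9 >= 4: stop
Therefore result = [2, 3].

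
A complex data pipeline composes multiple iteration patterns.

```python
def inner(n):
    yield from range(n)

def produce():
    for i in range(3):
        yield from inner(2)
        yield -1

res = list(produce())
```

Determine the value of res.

Step 1: For each i in range(3):
  i=0: yield from inner(2) -> [0, 1], then yield -1
  i=1: yield from inner(2) -> [0, 1], then yield -1
  i=2: yield from inner(2) -> [0, 1], then yield -1
Therefore res = [0, 1, -1, 0, 1, -1, 0, 1, -1].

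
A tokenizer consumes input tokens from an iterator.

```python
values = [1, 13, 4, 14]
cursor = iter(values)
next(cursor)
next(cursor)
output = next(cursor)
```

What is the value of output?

Step 1: Create iterator over [1, 13, 4, 14].
Step 2: next() consumes 1.
Step 3: next() consumes 13.
Step 4: next() returns 4.
Therefore output = 4.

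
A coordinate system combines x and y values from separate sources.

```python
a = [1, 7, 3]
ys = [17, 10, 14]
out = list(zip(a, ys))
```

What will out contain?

Step 1: zip pairs elements at same index:
  Index 0: (1, 17)
  Index 1: (7, 10)
  Index 2: (3, 14)
Therefore out = [(1, 17), (7, 10), (3, 14)].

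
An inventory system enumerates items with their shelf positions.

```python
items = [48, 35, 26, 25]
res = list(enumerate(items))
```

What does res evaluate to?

Step 1: enumerate pairs each element with its index:
  (0, 48)
  (1, 35)
  (2, 26)
  (3, 25)
Therefore res = [(0, 48), (1, 35), (2, 26), (3, 25)].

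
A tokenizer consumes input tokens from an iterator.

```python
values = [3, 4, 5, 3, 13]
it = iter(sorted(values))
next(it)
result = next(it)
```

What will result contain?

Step 1: sorted([3, 4, 5, 3, 13]) = [3, 3, 4, 5, 13].
Step 2: Create iterator and skip 1 elements.
Step 3: next() returns 3.
Therefore result = 3.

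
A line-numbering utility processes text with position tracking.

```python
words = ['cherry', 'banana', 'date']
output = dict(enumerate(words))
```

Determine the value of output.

Step 1: enumerate pairs indices with words:
  0 -> 'cherry'
  1 -> 'banana'
  2 -> 'date'
Therefore output = {0: 'cherry', 1: 'banana', 2: 'date'}.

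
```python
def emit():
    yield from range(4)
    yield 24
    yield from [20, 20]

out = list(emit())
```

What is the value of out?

Step 1: Trace yields in order:
  yield 0
  yield 1
  yield 2
  yield 3
  yield 24
  yield 20
  yield 20
Therefore out = [0, 1, 2, 3, 24, 20, 20].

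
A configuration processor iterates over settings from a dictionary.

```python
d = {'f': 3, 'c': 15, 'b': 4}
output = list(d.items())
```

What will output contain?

Step 1: d.items() returns (key, value) pairs in insertion order.
Therefore output = [('f', 3), ('c', 15), ('b', 4)].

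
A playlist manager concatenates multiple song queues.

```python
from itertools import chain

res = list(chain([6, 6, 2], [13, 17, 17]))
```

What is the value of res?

Step 1: chain() concatenates iterables: [6, 6, 2] + [13, 17, 17].
Therefore res = [6, 6, 2, 13, 17, 17].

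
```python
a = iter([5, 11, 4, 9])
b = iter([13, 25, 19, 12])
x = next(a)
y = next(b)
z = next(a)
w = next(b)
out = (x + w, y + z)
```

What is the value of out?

Step 1: a iterates [5, 11, 4, 9], b iterates [13, 25, 19, 12].
Step 2: x = next(a) = 5, y = next(b) = 13.
Step 3: z = next(a) = 11, w = next(b) = 25.
Step 4: out = (5 + 25, 13 + 11) = (30, 24).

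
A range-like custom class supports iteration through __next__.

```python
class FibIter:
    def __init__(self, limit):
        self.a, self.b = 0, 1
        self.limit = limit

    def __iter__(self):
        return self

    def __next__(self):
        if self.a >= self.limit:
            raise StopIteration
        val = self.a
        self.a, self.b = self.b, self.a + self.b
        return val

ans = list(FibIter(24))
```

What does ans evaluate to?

Step 1: Fibonacci-like sequence (a=0, b=1) until >= 24:
  Yield 0, then a,b = 1,1
  Yield 1, then a,b = 1,2
  Yield 1, then a,b = 2,3
  Yield 2, then a,b = 3,5
  Yield 3, then a,b = 5,8
  Yield 5, then a,b = 8,13
  Yield 8, then a,b = 13,21
  Yield 13, then a,b = 21,34
  Yield 21, then a,b = 34,55
Step 2: 34 >= 24, stop.
Therefore ans = [0, 1, 1, 2, 3, 5, 8, 13, 21].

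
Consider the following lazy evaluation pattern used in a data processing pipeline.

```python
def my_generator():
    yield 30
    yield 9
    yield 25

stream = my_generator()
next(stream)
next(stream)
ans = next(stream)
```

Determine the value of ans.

Step 1: my_generator() creates a generator.
Step 2: next(stream) yields 30 (consumed and discarded).
Step 3: next(stream) yields 9 (consumed and discarded).
Step 4: next(stream) yields 25, assigned to ans.
Therefore ans = 25.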